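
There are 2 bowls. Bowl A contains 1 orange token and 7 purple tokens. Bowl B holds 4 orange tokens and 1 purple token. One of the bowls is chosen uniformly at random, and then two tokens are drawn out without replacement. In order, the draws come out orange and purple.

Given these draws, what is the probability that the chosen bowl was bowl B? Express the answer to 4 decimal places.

For each hypothesis, P(data | H) works out to: P(data | bowl A) = (1/8)(7/7) = 1/8; P(data | bowl B) = (4/5)(1/4) = 1/5.
Weighting by the prior gives 1/2 · 1/8 = 1/16, 1/2 · 1/5 = 1/10; summing to 13/80.
Hence P(bowl B | data) = (1/10) / (13/80) = 8/13.

0.6154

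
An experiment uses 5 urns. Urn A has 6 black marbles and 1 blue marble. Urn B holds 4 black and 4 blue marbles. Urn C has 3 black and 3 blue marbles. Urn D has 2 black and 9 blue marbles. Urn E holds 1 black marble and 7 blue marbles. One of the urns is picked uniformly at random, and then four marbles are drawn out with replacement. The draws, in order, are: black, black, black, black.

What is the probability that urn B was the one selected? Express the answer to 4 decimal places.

0.0938

Under each hypothesis, the probability of the observed sequence is: P(data | urn A) = (6/7)(6/7)(6/7)(6/7) = 0.53978; P(data | urn B) = (4/8)(4/8)(4/8)(4/8) = 0.0625; P(data | urn C) = (3/6)(3/6)(3/6)(3/6) = 0.0625; P(data | urn D) = (2/11)(2/11)(2/11)(2/11) = 0.0010928; P(data | urn E) = (1/8)(1/8)(1/8)(1/8) = 0.00024414.
Multiplying each by its prior: 1/5 · 0.53978 = 0.10796, 1/5 · 0.0625 = 0.0125, 1/5 · 0.0625 = 0.0125, 1/5 · 0.0010928 = 0.00021856, 1/5 · 0.00024414 = 4.8828e-05; summing to 0.13322.
Therefore the posterior P(urn B | data) = (0.0125) / (0.13322) = 0.093828.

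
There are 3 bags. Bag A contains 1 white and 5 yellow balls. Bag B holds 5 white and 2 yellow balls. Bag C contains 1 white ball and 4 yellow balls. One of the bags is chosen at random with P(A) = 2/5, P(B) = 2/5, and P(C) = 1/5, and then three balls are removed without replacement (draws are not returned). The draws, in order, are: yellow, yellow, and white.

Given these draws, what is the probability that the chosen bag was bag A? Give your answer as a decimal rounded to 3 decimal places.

0.530

Under each hypothesis, the probability of the observed sequence is: P(data | bag A) = (5/6)(4/5)(1/4) = 1/6; P(data | bag B) = (2/7)(1/6)(5/5) = 1/21; P(data | bag C) = (4/5)(3/4)(1/3) = 1/5.
The prior-weighted likelihoods are 2/5 · 1/6 = 1/15, 2/5 · 1/21 = 2/105, 1/5 · 1/5 = 1/25; these sum to 22/175.
Therefore the posterior P(bag A | data) = (1/15) / (22/175) = 35/66.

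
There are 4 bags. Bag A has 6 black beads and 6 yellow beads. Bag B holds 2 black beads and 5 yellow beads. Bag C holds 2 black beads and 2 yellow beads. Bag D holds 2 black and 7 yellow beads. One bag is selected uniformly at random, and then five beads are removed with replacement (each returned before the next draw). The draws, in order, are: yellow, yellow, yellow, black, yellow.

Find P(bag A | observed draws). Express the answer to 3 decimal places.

For each hypothesis, P(data | H) works out to: P(data | bag A) = (6/12)(6/12)(6/12)(6/12)(6/12) = 0.03125; P(data | bag B) = (5/7)(5/7)(5/7)(2/7)(5/7) = 0.074374; P(data | bag C) = (2/4)(2/4)(2/4)(2/4)(2/4) = 0.03125; P(data | bag D) = (7/9)(7/9)(7/9)(2/9)(7/9) = 0.081322.
Weighting by the prior gives 1/4 · 0.03125 = 0.0078125, 1/4 · 0.074374 = 0.018593, 1/4 · 0.03125 = 0.0078125, 1/4 · 0.081322 = 0.020331; summing to 0.054549.
By Bayes' rule, P(bag A | data) = (0.0078125) / (0.054549) = 0.14322.

0.143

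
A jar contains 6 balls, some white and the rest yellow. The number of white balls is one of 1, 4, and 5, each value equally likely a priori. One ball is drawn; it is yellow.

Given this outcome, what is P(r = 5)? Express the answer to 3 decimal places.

The likelihood of this draw under each hypothesis: P(data | r = 1) = (5/6) = 5/6; P(data | r = 4) = (2/6) = 1/3; P(data | r = 5) = (1/6) = 1/6.
Multiplying each by its prior: 1/3 · 5/6 = 5/18, 1/3 · 1/3 = 1/9, 1/3 · 1/6 = 1/18; these sum to 4/9.
By Bayes' rule, P(r = 5 | data) = (1/18) / (4/9) = 1/8.

0.125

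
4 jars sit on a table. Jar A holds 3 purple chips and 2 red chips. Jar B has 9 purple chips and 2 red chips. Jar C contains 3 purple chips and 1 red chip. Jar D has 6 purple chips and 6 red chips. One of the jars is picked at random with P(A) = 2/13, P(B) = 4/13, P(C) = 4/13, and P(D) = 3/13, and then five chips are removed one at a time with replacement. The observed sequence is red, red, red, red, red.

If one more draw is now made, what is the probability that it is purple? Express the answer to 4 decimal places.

The likelihood of the observed sequence under each hypothesis: P(data | jar A) = (2/5)(2/5)(2/5)(2/5)(2/5) = 0.01024; P(data | jar B) = (2/11)(2/11)(2/11)(2/11)(2/11) = 0.00019869; P(data | jar C) = (1/4)(1/4)(1/4)(1/4)(1/4) = 0.00097656; P(data | jar D) = (6/12)(6/12)(6/12)(6/12)(6/12) = 0.03125.
Weighting by the prior gives 2/13 · 0.01024 = 0.0015754, 4/13 · 0.00019869 = 6.1137e-05, 4/13 · 0.00097656 = 0.00030048, 3/13 · 0.03125 = 0.0072115; with total 0.0091485.
Normalising, the posterior is P(jar A | data) = 0.1722, P(jar B | data) = 0.0066827, P(jar C | data) = 0.032845, P(jar D | data) = 0.78827.
The predictive probability is P(purple next | data) = (3/5)(0.1722) + (9/11)(0.0066827) + (3/4)(0.032845) + (1/2)(0.78827) = 0.52756.

0.5276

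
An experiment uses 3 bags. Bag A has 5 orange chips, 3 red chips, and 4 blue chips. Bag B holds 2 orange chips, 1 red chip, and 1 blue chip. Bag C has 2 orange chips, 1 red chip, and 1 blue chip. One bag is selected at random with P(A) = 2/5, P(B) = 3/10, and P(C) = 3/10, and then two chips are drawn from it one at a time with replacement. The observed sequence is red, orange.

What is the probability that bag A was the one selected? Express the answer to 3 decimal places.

Compute the likelihood of the observed sequence for each case: P(data | bag A) = (3/12)(5/12) = 5/48; P(data | bag B) = (1/4)(2/4) = 1/8; P(data | bag C) = (1/4)(2/4) = 1/8.
Weighting by the prior gives 2/5 · 5/48 = 1/24, 3/10 · 1/8 = 3/80, 3/10 · 1/8 = 3/80; summing to 7/60.
Therefore the posterior P(bag A | data) = (1/24) / (7/60) = 5/14.

0.357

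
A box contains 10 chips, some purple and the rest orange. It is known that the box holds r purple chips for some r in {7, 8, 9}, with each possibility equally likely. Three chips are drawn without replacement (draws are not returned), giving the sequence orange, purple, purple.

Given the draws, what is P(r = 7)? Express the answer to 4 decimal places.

0.4065

Compute the likelihood of the observed sequence for each case: P(data | r = 7) = (3/10)(7/9)(6/8) = 7/40; P(data | r = 8) = (2/10)(8/9)(7/8) = 7/45; P(data | r = 9) = (1/10)(9/9)(8/8) = 1/10.
Multiplying each by its prior: 1/3 · 7/40 = 7/120, 1/3 · 7/45 = 7/135, 1/3 · 1/10 = 1/30; these sum to 31/216.
Therefore the posterior P(r = 7 | data) = (7/120) / (31/216) = 63/155.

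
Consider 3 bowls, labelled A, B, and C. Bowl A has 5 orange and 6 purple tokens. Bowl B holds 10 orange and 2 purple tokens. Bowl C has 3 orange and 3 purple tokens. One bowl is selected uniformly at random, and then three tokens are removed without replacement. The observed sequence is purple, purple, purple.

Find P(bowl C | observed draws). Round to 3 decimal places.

0.292

Compute the likelihood of the observed sequence for each case: P(data | bowl A) = (6/11)(5/10)(4/9) = 0.12121; P(data | bowl B) = (2/12)(1/11)(0/10) = 0; P(data | bowl C) = (3/6)(2/5)(1/4) = 0.05.
Multiplying each by its prior: 1/3 · 0.12121 = 0.040404, 1/3 · 0 = 0, 1/3 · 0.05 = 0.016667; with total 0.057071.
So P(bowl C | data) = (0.016667) / (0.057071) = 0.29204.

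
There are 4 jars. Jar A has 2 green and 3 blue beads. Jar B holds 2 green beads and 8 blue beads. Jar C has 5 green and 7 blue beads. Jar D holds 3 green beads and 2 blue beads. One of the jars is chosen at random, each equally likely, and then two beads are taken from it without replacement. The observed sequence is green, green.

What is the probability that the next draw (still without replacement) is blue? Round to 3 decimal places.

Compute the likelihood of the observed sequence for each case: P(data | jar A) = (2/5)(1/4) = 1/10; P(data | jar B) = (2/10)(1/9) = 1/45; P(data | jar C) = (5/12)(4/11) = 5/33; P(data | jar D) = (3/5)(2/4) = 3/10.
Multiplying each by its prior: 1/4 · 1/10 = 1/40, 1/4 · 1/45 = 1/180, 1/4 · 5/33 = 5/132, 1/4 · 3/10 = 3/40; with total 71/495.
The posterior is then P(jar A | data) = 99/568, P(jar B | data) = 11/284, P(jar C | data) = 75/284, P(jar D | data) = 297/568.
Averaging over the posterior, P(blue next | data) = (1)(99/568) + (1)(11/284) + (7/10)(75/284) + (2/3)(297/568) = 53/71.

0.746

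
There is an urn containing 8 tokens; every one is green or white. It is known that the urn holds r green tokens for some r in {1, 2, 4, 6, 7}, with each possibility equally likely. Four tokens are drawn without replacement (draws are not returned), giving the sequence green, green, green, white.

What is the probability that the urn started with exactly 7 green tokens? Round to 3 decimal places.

0.385

The likelihood of the observed sequence under each hypothesis: P(data | r = 1) = (1/8)(0/7) = 0; P(data | r = 2) = (2/8)(1/7)(0/6) = 0; P(data | r = 4) = (4/8)(3/7)(2/6)(4/5) = 2/35; P(data | r = 6) = (6/8)(5/7)(4/6)(2/5) = 1/7; P(data | r = 7) = (7/8)(6/7)(5/6)(1/5) = 1/8.
The prior-weighted likelihoods are 1/5 · 0 = 0, 1/5 · 0 = 0, 1/5 · 2/35 = 2/175, 1/5 · 1/7 = 1/35, 1/5 · 1/8 = 1/40; these sum to 13/200.
Therefore the posterior P(r = 7 | data) = (1/40) / (13/200) = 5/13.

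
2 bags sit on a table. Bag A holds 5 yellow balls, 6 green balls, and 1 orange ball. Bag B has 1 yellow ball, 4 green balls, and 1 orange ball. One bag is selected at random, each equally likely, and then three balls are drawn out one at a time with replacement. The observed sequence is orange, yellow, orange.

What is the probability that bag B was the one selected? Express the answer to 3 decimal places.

Under each hypothesis, the probability of the observed sequence is: P(data | bag A) = (1/12)(5/12)(1/12) = 0.0028935; P(data | bag B) = (1/6)(1/6)(1/6) = 0.0046296.
Weighting by the prior gives 1/2 · 0.0028935 = 0.0014468, 1/2 · 0.0046296 = 0.0023148; these sum to 0.0037616.
Therefore the posterior P(bag B | data) = (0.0023148) / (0.0037616) = 0.61538.

0.615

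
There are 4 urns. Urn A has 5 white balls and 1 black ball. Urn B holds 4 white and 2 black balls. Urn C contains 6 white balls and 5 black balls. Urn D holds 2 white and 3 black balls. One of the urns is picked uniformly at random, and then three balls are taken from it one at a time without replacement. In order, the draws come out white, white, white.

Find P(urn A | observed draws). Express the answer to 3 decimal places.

0.609

Under each hypothesis, the probability of the observed sequence is: P(data | urn A) = (5/6)(4/5)(3/4) = 0.5; P(data | urn B) = (4/6)(3/5)(2/4) = 0.2; P(data | urn C) = (6/11)(5/10)(4/9) = 0.12121; P(data | urn D) = (2/5)(1/4)(0/3) = 0.
Weighting by the prior gives 1/4 · 0.5 = 0.125, 1/4 · 0.2 = 0.05, 1/4 · 0.12121 = 0.030303, 1/4 · 0 = 0; summing to 0.2053.
By Bayes' rule, P(urn A | data) = (0.125) / (0.2053) = 0.60886.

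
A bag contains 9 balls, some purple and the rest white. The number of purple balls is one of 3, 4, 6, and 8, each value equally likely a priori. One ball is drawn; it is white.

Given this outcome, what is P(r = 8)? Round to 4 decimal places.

Compute the likelihood of this draw for each case: P(data | r = 3) = (6/9) = 2/3; P(data | r = 4) = (5/9) = 5/9; P(data | r = 6) = (3/9) = 1/3; P(data | r = 8) = (1/9) = 1/9.
Multiplying each by its prior: 1/4 · 2/3 = 1/6, 1/4 · 5/9 = 5/36, 1/4 · 1/3 = 1/12, 1/4 · 1/9 = 1/36; these sum to 5/12.
Hence P(r = 8 | data) = (1/36) / (5/12) = 1/15.

0.0667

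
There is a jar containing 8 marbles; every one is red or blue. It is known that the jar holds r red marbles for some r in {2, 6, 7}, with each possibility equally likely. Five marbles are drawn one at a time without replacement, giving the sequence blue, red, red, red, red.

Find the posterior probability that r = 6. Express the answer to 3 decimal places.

0.462

Compute the likelihood of the observed sequence for each case: P(data | r = 2) = (6/8)(2/7)(1/6)(0/5) = 0; P(data | r = 6) = (2/8)(6/7)(5/6)(4/5)(3/4) = 3/28; P(data | r = 7) = (1/8)(7/7)(6/6)(5/5)(4/4) = 1/8.
The prior-weighted likelihoods are 1/3 · 0 = 0, 1/3 · 3/28 = 1/28, 1/3 · 1/8 = 1/24; with total 13/168.
Therefore the posterior P(r = 6 | data) = (1/28) / (13/168) = 6/13.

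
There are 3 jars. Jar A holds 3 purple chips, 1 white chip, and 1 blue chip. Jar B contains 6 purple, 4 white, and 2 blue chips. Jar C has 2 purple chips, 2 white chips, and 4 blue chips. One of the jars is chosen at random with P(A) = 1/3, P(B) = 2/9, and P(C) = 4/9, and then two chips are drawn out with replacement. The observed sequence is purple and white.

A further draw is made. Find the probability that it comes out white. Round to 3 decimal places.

Compute the likelihood of the observed sequence for each case: P(data | jar A) = (3/5)(1/5) = 0.12; P(data | jar B) = (6/12)(4/12) = 0.16667; P(data | jar C) = (2/8)(2/8) = 0.0625.
The prior-weighted likelihoods are 1/3 · 0.12 = 0.04, 2/9 · 0.16667 = 0.037037, 4/9 · 0.0625 = 0.027778; these sum to 0.10481.
Normalising, the posterior is P(jar A | data) = 0.38163, P(jar B | data) = 0.35336, P(jar C | data) = 0.26502.
Averaging over the posterior, P(white next | data) = (1/5)(0.38163) + (1/3)(0.35336) + (1/4)(0.26502) = 0.26037.

0.260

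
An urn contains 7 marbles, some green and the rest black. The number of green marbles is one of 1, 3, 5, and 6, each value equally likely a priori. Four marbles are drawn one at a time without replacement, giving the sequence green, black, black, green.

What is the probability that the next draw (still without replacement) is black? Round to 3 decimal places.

Under each hypothesis, the probability of the observed sequence is: P(data | r = 1) = (1/7)(6/6)(5/5)(0/4) = 0; P(data | r = 3) = (3/7)(4/6)(3/5)(2/4) = 3/35; P(data | r = 5) = (5/7)(2/6)(1/5)(4/4) = 1/21; P(data | r = 6) = (6/7)(1/6)(0/5) = 0.
Weighting by the prior gives 1/4 · 0 = 0, 1/4 · 3/35 = 3/140, 1/4 · 1/21 = 1/84, 1/4 · 0 = 0; with total 1/30.
Dividing through by the total gives posterior P(r = 1 | data) = 0, P(r = 3 | data) = 9/14, P(r = 5 | data) = 5/14, P(r = 6 | data) = 0.
Averaging over the posterior, P(black next | data) = (2/3)(9/14) + (0)(5/14) = 3/7.

0.429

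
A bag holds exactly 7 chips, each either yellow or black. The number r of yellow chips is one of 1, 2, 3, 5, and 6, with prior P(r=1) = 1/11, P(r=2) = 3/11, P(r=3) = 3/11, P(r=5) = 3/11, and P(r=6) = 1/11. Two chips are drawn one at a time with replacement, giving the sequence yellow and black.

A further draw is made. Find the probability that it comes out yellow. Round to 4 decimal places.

The likelihood of the observed sequence under each hypothesis: P(data | r = 1) = (1/7)(6/7) = 6/49; P(data | r = 2) = (2/7)(5/7) = 10/49; P(data | r = 3) = (3/7)(4/7) = 12/49; P(data | r = 5) = (5/7)(2/7) = 10/49; P(data | r = 6) = (6/7)(1/7) = 6/49.
Weighting by the prior gives 1/11 · 6/49 = 6/539, 3/11 · 10/49 = 30/539, 3/11 · 12/49 = 36/539, 3/11 · 10/49 = 30/539, 1/11 · 6/49 = 6/539; with total 108/539.
Dividing through by the total gives posterior P(r = 1 | data) = 1/18, P(r = 2 | data) = 5/18, P(r = 3 | data) = 1/3, P(r = 5 | data) = 5/18, P(r = 6 | data) = 1/18.
The predictive probability is P(yellow next | data) = (1/7)(1/18) + (2/7)(5/18) + (3/7)(1/3) + (5/7)(5/18) + (6/7)(1/18) = 10/21.

0.4762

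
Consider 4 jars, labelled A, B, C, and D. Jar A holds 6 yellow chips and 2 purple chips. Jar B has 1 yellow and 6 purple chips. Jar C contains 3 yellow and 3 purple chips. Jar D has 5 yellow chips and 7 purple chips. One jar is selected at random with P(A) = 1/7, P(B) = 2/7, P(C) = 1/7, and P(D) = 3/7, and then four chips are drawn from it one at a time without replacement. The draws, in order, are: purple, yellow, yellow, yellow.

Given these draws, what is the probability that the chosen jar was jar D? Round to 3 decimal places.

0.355

The likelihood of the observed sequence under each hypothesis: P(data | jar A) = (2/8)(6/7)(5/6)(4/5) = 0.14286; P(data | jar B) = (6/7)(1/6)(0/5) = 0; P(data | jar C) = (3/6)(3/5)(2/4)(1/3) = 0.05; P(data | jar D) = (7/12)(5/11)(4/10)(3/9) = 0.035354.
Multiplying each by its prior: 1/7 · 0.14286 = 0.020408, 2/7 · 0 = 0, 1/7 · 0.05 = 0.0071429, 3/7 · 0.035354 = 0.015152; with total 0.042703.
Therefore the posterior P(jar D | data) = (0.015152) / (0.042703) = 0.35482.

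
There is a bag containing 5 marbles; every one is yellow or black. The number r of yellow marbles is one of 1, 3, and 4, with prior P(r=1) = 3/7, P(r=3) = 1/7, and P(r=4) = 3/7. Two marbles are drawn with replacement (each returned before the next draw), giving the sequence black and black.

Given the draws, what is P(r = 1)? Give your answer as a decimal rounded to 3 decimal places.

0.873

Compute the likelihood of the observed sequence for each case: P(data | r = 1) = (4/5)(4/5) = 16/25; P(data | r = 3) = (2/5)(2/5) = 4/25; P(data | r = 4) = (1/5)(1/5) = 1/25.
Weighting by the prior gives 3/7 · 16/25 = 48/175, 1/7 · 4/25 = 4/175, 3/7 · 1/25 = 3/175; summing to 11/35.
Hence P(r = 1 | data) = (48/175) / (11/35) = 48/55.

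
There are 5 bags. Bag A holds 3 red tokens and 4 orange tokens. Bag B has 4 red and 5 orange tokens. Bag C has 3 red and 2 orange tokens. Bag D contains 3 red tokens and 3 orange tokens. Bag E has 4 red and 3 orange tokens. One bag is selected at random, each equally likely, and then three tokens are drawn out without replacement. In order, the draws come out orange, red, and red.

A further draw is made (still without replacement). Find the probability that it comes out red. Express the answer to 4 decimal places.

The likelihood of the observed sequence under each hypothesis: P(data | bag A) = (4/7)(3/6)(2/5) = 0.11429; P(data | bag B) = (5/9)(4/8)(3/7) = 0.11905; P(data | bag C) = (2/5)(3/4)(2/3) = 0.2; P(data | bag D) = (3/6)(3/5)(2/4) = 0.15; P(data | bag E) = (3/7)(4/6)(3/5) = 0.17143.
The prior-weighted likelihoods are 1/5 · 0.11429 = 0.022857, 1/5 · 0.11905 = 0.02381, 1/5 · 0.2 = 0.04, 1/5 · 0.15 = 0.03, 1/5 · 0.17143 = 0.034286; with total 0.15095.
The posterior is then P(bag A | data) = 0.15142, P(bag B | data) = 0.15773, P(bag C | data) = 0.26498, P(bag D | data) = 0.19874, P(bag E | data) = 0.22713.
The predictive probability is P(red next | data) = (1/4)(0.15142) + (1/3)(0.15773) + (1/2)(0.26498) + (1/3)(0.19874) + (1/2)(0.22713) = 0.40273.

0.4027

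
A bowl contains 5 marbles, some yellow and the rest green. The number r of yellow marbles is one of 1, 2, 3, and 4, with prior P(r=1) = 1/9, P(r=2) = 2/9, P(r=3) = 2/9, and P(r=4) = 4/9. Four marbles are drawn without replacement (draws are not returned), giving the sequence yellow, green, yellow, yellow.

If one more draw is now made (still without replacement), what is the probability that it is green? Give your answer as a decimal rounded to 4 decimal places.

The likelihood of the observed sequence under each hypothesis: P(data | r = 1) = (1/5)(4/4)(0/3) = 0; P(data | r = 2) = (2/5)(3/4)(1/3)(0/2) = 0; P(data | r = 3) = (3/5)(2/4)(2/3)(1/2) = 1/10; P(data | r = 4) = (4/5)(1/4)(3/3)(2/2) = 1/5.
Weighting by the prior gives 1/9 · 0 = 0, 2/9 · 0 = 0, 2/9 · 1/10 = 1/45, 4/9 · 1/5 = 4/45; with total 1/9.
The posterior is then P(r = 1 | data) = 0, P(r = 2 | data) = 0, P(r = 3 | data) = 1/5, P(r = 4 | data) = 4/5.
Averaging over the posterior, P(green next | data) = (1)(1/5) + (0)(4/5) = 1/5.

0.2000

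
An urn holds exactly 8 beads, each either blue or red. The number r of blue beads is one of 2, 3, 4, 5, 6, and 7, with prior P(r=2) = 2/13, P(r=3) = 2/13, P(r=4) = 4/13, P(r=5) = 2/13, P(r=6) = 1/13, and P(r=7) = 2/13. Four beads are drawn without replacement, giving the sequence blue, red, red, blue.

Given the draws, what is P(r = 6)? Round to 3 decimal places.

Under each hypothesis, the probability of the observed sequence is: P(data | r = 2) = (2/8)(6/7)(5/6)(1/5) = 0.035714; P(data | r = 3) = (3/8)(5/7)(4/6)(2/5) = 0.071429; P(data | r = 4) = (4/8)(4/7)(3/6)(3/5) = 0.085714; P(data | r = 5) = (5/8)(3/7)(2/6)(4/5) = 0.071429; P(data | r = 6) = (6/8)(2/7)(1/6)(5/5) = 0.035714; P(data | r = 7) = (7/8)(1/7)(0/6) = 0.
Multiplying each by its prior: 2/13 · 0.035714 = 0.0054945, 2/13 · 0.071429 = 0.010989, 4/13 · 0.085714 = 0.026374, 2/13 · 0.071429 = 0.010989, 1/13 · 0.035714 = 0.0027473, 2/13 · 0 = 0; with total 0.056593.
Hence P(r = 6 | data) = (0.0027473) / (0.056593) = 0.048544.

0.049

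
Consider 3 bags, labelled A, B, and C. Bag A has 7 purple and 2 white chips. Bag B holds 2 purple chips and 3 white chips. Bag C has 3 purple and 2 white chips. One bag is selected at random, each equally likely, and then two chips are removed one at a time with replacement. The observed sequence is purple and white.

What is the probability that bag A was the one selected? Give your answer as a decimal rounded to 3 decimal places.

0.265

Compute the likelihood of the observed sequence for each case: P(data | bag A) = (7/9)(2/9) = 0.17284; P(data | bag B) = (2/5)(3/5) = 0.24; P(data | bag C) = (3/5)(2/5) = 0.24.
Multiplying each by its prior: 1/3 · 0.17284 = 0.057613, 1/3 · 0.24 = 0.08, 1/3 · 0.24 = 0.08; these sum to 0.21761.
Hence P(bag A | data) = (0.057613) / (0.21761) = 0.26475.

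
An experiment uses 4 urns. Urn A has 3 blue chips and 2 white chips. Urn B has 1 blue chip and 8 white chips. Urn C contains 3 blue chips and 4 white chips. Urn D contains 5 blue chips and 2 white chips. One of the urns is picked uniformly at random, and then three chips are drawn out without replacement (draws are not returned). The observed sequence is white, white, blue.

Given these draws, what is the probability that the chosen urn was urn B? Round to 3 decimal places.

The likelihood of the observed sequence under each hypothesis: P(data | urn A) = (2/5)(1/4)(3/3) = 0.1; P(data | urn B) = (8/9)(7/8)(1/7) = 0.11111; P(data | urn C) = (4/7)(3/6)(3/5) = 0.17143; P(data | urn D) = (2/7)(1/6)(5/5) = 0.047619.
Weighting by the prior gives 1/4 · 0.1 = 0.025, 1/4 · 0.11111 = 0.027778, 1/4 · 0.17143 = 0.042857, 1/4 · 0.047619 = 0.011905; summing to 0.10754.
Hence P(urn B | data) = (0.027778) / (0.10754) = 0.2583.

0.258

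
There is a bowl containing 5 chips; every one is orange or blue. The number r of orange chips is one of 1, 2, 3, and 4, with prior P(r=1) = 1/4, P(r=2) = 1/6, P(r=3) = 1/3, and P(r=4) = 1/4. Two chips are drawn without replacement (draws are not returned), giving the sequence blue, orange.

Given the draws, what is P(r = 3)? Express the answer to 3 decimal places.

Compute the likelihood of the observed sequence for each case: P(data | r = 1) = (4/5)(1/4) = 1/5; P(data | r = 2) = (3/5)(2/4) = 3/10; P(data | r = 3) = (2/5)(3/4) = 3/10; P(data | r = 4) = (1/5)(4/4) = 1/5.
The prior-weighted likelihoods are 1/4 · 1/5 = 1/20, 1/6 · 3/10 = 1/20, 1/3 · 3/10 = 1/10, 1/4 · 1/5 = 1/20; summing to 1/4.
Hence P(r = 3 | data) = (1/10) / (1/4) = 2/5.

0.400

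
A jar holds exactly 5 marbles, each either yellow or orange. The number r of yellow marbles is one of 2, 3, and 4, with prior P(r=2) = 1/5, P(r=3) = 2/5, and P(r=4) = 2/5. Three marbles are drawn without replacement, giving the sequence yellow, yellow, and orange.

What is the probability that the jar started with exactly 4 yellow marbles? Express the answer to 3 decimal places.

0.444

Under each hypothesis, the probability of the observed sequence is: P(data | r = 2) = (2/5)(1/4)(3/3) = 1/10; P(data | r = 3) = (3/5)(2/4)(2/3) = 1/5; P(data | r = 4) = (4/5)(3/4)(1/3) = 1/5.
Weighting by the prior gives 1/5 · 1/10 = 1/50, 2/5 · 1/5 = 2/25, 2/5 · 1/5 = 2/25; summing to 9/50.
Hence P(r = 4 | data) = (2/25) / (9/50) = 4/9.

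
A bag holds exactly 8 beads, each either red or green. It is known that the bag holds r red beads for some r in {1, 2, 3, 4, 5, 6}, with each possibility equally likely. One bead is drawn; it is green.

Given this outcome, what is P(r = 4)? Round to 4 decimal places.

0.1481

Under each hypothesis, the probability of this draw is: P(data | r = 1) = (7/8) = 7/8; P(data | r = 2) = (6/8) = 3/4; P(data | r = 3) = (5/8) = 5/8; P(data | r = 4) = (4/8) = 1/2; P(data | r = 5) = (3/8) = 3/8; P(data | r = 6) = (2/8) = 1/4.
Weighting by the prior gives 1/6 · 7/8 = 7/48, 1/6 · 3/4 = 1/8, 1/6 · 5/8 = 5/48, 1/6 · 1/2 = 1/12, 1/6 · 3/8 = 1/16, 1/6 · 1/4 = 1/24; with total 9/16.
By Bayes' rule, P(r = 4 | data) = (1/12) / (9/16) = 4/27.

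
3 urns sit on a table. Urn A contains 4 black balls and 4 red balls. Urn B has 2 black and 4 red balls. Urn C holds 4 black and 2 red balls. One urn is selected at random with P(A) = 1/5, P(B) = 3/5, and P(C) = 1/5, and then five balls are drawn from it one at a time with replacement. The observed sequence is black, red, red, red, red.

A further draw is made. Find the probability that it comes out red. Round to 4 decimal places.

0.6331

For each hypothesis, P(data | H) works out to: P(data | urn A) = (4/8)(4/8)(4/8)(4/8)(4/8) = 0.03125; P(data | urn B) = (2/6)(4/6)(4/6)(4/6)(4/6) = 0.065844; P(data | urn C) = (4/6)(2/6)(2/6)(2/6)(2/6) = 0.0082305.
Multiplying each by its prior: 1/5 · 0.03125 = 0.00625, 3/5 · 0.065844 = 0.039506, 1/5 · 0.0082305 = 0.0016461; summing to 0.047402.
Normalising, the posterior is P(urn A | data) = 0.13185, P(urn B | data) = 0.83342, P(urn C | data) = 0.034726.
Averaging over the posterior, P(red next | data) = (1/2)(0.13185) + (2/3)(0.83342) + (1/3)(0.034726) = 0.63312.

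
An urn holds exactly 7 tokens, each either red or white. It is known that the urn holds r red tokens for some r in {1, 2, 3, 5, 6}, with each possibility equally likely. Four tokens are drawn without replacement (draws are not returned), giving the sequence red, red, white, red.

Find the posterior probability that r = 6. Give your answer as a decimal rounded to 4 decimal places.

0.4545

Under each hypothesis, the probability of the observed sequence is: P(data | r = 1) = (1/7)(0/6) = 0; P(data | r = 2) = (2/7)(1/6)(5/5)(0/4) = 0; P(data | r = 3) = (3/7)(2/6)(4/5)(1/4) = 1/35; P(data | r = 5) = (5/7)(4/6)(2/5)(3/4) = 1/7; P(data | r = 6) = (6/7)(5/6)(1/5)(4/4) = 1/7.
Weighting by the prior gives 1/5 · 0 = 0, 1/5 · 0 = 0, 1/5 · 1/35 = 1/175, 1/5 · 1/7 = 1/35, 1/5 · 1/7 = 1/35; these sum to 11/175.
So P(r = 6 | data) = (1/35) / (11/175) = 5/11.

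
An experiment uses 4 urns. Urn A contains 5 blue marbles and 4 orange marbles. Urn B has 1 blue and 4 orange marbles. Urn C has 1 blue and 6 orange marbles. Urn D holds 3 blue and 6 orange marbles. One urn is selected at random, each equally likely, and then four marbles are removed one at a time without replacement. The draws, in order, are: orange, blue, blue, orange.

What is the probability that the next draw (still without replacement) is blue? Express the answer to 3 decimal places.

Compute the likelihood of the observed sequence for each case: P(data | urn A) = (4/9)(5/8)(4/7)(3/6) = 5/63; P(data | urn B) = (4/5)(1/4)(0/3) = 0; P(data | urn C) = (6/7)(1/6)(0/5) = 0; P(data | urn D) = (6/9)(3/8)(2/7)(5/6) = 5/84.
The prior-weighted likelihoods are 1/4 · 5/63 = 5/252, 1/4 · 0 = 0, 1/4 · 0 = 0, 1/4 · 5/84 = 5/336; these sum to 5/144.
Dividing through by the total gives posterior P(urn A | data) = 4/7, P(urn B | data) = 0, P(urn C | data) = 0, P(urn D | data) = 3/7.
So P(blue next | data) = Σ P(blue next | H) P(H | data) = (3/5)(4/7) + (1/5)(3/7) = 3/7.

0.429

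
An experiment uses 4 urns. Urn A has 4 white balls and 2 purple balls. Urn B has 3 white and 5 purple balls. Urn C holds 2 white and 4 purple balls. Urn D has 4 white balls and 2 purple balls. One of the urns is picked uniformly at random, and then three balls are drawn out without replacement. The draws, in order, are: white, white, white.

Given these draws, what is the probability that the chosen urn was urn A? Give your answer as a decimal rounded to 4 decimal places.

Compute the likelihood of the observed sequence for each case: P(data | urn A) = (4/6)(3/5)(2/4) = 0.2; P(data | urn B) = (3/8)(2/7)(1/6) = 0.017857; P(data | urn C) = (2/6)(1/5)(0/4) = 0; P(data | urn D) = (4/6)(3/5)(2/4) = 0.2.
Multiplying each by its prior: 1/4 · 0.2 = 0.05, 1/4 · 0.017857 = 0.0044643, 1/4 · 0 = 0, 1/4 · 0.2 = 0.05; with total 0.10446.
So P(urn A | data) = (0.05) / (0.10446) = 0.47863.

0.4786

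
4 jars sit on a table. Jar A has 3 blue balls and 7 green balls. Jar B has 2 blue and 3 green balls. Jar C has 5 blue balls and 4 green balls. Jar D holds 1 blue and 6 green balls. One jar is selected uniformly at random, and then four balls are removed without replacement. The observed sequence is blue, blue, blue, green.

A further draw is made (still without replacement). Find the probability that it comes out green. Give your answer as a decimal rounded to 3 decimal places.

0.638

Under each hypothesis, the probability of the observed sequence is: P(data | jar A) = (3/10)(2/9)(1/8)(7/7) = 0.0083333; P(data | jar B) = (2/5)(1/4)(0/3) = 0; P(data | jar C) = (5/9)(4/8)(3/7)(4/6) = 0.079365; P(data | jar D) = (1/7)(0/6) = 0.
Multiplying each by its prior: 1/4 · 0.0083333 = 0.0020833, 1/4 · 0 = 0, 1/4 · 0.079365 = 0.019841, 1/4 · 0 = 0; summing to 0.021925.
Normalising, the posterior is P(jar A | data) = 0.095023, P(jar B | data) = 0, P(jar C | data) = 0.90498, P(jar D | data) = 0.
So P(green next | data) = Σ P(green next | H) P(H | data) = (1)(0.095023) + (3/5)(0.90498) = 0.63801.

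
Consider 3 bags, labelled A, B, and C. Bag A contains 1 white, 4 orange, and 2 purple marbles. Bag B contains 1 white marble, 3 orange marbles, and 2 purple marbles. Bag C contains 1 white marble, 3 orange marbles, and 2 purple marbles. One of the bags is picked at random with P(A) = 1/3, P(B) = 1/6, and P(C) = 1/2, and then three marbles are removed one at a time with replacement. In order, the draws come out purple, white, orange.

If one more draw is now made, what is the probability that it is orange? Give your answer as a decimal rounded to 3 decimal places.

0.521

For each hypothesis, P(data | H) works out to: P(data | bag A) = (2/7)(1/7)(4/7) = 0.023324; P(data | bag B) = (2/6)(1/6)(3/6) = 0.027778; P(data | bag C) = (2/6)(1/6)(3/6) = 0.027778.
Weighting by the prior gives 1/3 · 0.023324 = 0.0077745, 1/6 · 0.027778 = 0.0046296, 1/2 · 0.027778 = 0.013889; with total 0.026293.
Normalising, the posterior is P(bag A | data) = 0.29569, P(bag B | data) = 0.17608, P(bag C | data) = 0.52823.
Averaging over the posterior, P(orange next | data) = (4/7)(0.29569) + (1/2)(0.17608) + (1/2)(0.52823) = 0.52112.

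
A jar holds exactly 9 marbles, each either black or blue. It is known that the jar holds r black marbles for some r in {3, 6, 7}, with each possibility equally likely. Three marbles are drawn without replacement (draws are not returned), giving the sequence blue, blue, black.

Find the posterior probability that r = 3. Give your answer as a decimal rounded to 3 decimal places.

The likelihood of the observed sequence under each hypothesis: P(data | r = 3) = (6/9)(5/8)(3/7) = 5/28; P(data | r = 6) = (3/9)(2/8)(6/7) = 1/14; P(data | r = 7) = (2/9)(1/8)(7/7) = 1/36.
Multiplying each by its prior: 1/3 · 5/28 = 5/84, 1/3 · 1/14 = 1/42, 1/3 · 1/36 = 1/108; summing to 5/54.
So P(r = 3 | data) = (5/84) / (5/54) = 9/14.

0.643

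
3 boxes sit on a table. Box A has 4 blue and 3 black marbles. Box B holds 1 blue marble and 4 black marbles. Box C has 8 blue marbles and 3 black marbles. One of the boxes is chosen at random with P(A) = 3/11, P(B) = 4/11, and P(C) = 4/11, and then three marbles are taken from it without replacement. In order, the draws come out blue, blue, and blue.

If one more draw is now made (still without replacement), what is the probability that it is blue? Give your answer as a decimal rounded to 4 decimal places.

0.5494

Under each hypothesis, the probability of the observed sequence is: P(data | box A) = (4/7)(3/6)(2/5) = 0.11429; P(data | box B) = (1/5)(0/4) = 0; P(data | box C) = (8/11)(7/10)(6/9) = 0.33939.
Multiplying each by its prior: 3/11 · 0.11429 = 0.031169, 4/11 · 0 = 0, 4/11 · 0.33939 = 0.12342; these sum to 0.15458.
The posterior is then P(box A | data) = 0.20163, P(box B | data) = 0, P(box C | data) = 0.79837.
Averaging over the posterior, P(blue next | data) = (1/4)(0.20163) + (5/8)(0.79837) = 0.54939.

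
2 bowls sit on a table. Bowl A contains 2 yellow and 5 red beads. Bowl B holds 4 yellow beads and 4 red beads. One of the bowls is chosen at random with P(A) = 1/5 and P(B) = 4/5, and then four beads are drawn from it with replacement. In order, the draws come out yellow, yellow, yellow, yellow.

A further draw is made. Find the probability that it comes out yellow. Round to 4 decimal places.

0.4944

For each hypothesis, P(data | H) works out to: P(data | bowl A) = (2/7)(2/7)(2/7)(2/7) = 0.0066639; P(data | bowl B) = (4/8)(4/8)(4/8)(4/8) = 0.0625.
The prior-weighted likelihoods are 1/5 · 0.0066639 = 0.0013328, 4/5 · 0.0625 = 0.05; with total 0.051333.
Normalising, the posterior is P(bowl A | data) = 0.025963, P(bowl B | data) = 0.97404.
Averaging over the posterior, P(yellow next | data) = (2/7)(0.025963) + (1/2)(0.97404) = 0.49444.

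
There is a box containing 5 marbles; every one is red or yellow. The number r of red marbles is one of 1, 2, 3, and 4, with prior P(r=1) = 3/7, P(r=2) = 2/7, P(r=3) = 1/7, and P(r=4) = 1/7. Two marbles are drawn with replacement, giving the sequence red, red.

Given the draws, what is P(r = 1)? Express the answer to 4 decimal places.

Under each hypothesis, the probability of the observed sequence is: P(data | r = 1) = (1/5)(1/5) = 1/25; P(data | r = 2) = (2/5)(2/5) = 4/25; P(data | r = 3) = (3/5)(3/5) = 9/25; P(data | r = 4) = (4/5)(4/5) = 16/25.
Weighting by the prior gives 3/7 · 1/25 = 3/175, 2/7 · 4/25 = 8/175, 1/7 · 9/25 = 9/175, 1/7 · 16/25 = 16/175; summing to 36/175.
By Bayes' rule, P(r = 1 | data) = (3/175) / (36/175) = 1/12.

0.0833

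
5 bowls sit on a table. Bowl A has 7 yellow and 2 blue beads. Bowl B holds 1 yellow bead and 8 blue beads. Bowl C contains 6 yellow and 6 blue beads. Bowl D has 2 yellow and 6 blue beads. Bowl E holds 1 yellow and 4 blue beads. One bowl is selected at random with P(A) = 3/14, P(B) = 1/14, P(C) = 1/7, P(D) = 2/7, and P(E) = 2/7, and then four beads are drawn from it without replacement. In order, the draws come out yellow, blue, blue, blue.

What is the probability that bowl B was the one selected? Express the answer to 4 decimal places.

Compute the likelihood of the observed sequence for each case: P(data | bowl A) = (7/9)(2/8)(1/7)(0/6) = 0; P(data | bowl B) = (1/9)(8/8)(7/7)(6/6) = 0.11111; P(data | bowl C) = (6/12)(6/11)(5/10)(4/9) = 0.060606; P(data | bowl D) = (2/8)(6/7)(5/6)(4/5) = 0.14286; P(data | bowl E) = (1/5)(4/4)(3/3)(2/2) = 0.2.
Multiplying each by its prior: 3/14 · 0 = 0, 1/14 · 0.11111 = 0.0079365, 1/7 · 0.060606 = 0.008658, 2/7 · 0.14286 = 0.040816, 2/7 · 0.2 = 0.057143; summing to 0.11455.
Therefore the posterior P(bowl B | data) = (0.0079365) / (0.11455) = 0.069282.

0.0693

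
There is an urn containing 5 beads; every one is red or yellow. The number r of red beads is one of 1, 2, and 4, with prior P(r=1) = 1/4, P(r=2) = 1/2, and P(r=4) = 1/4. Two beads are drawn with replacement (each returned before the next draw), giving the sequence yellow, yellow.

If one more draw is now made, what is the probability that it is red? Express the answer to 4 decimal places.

Compute the likelihood of the observed sequence for each case: P(data | r = 1) = (4/5)(4/5) = 16/25; P(data | r = 2) = (3/5)(3/5) = 9/25; P(data | r = 4) = (1/5)(1/5) = 1/25.
Multiplying each by its prior: 1/4 · 16/25 = 4/25, 1/2 · 9/25 = 9/50, 1/4 · 1/25 = 1/100; summing to 7/20.
Dividing through by the total gives posterior P(r = 1 | data) = 16/35, P(r = 2 | data) = 18/35, P(r = 4 | data) = 1/35.
Averaging over the posterior, P(red next | data) = (1/5)(16/35) + (2/5)(18/35) + (4/5)(1/35) = 8/25.

0.3200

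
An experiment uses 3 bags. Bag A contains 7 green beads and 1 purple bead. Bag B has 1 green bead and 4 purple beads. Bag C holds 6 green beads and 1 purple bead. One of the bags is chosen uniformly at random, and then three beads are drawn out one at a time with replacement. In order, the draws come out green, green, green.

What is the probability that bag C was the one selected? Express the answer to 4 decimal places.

0.4816

For each hypothesis, P(data | H) works out to: P(data | bag A) = (7/8)(7/8)(7/8) = 0.66992; P(data | bag B) = (1/5)(1/5)(1/5) = 0.008; P(data | bag C) = (6/7)(6/7)(6/7) = 0.62974.
Multiplying each by its prior: 1/3 · 0.66992 = 0.22331, 1/3 · 0.008 = 0.0026667, 1/3 · 0.62974 = 0.20991; these sum to 0.43589.
By Bayes' rule, P(bag C | data) = (0.20991) / (0.43589) = 0.48158.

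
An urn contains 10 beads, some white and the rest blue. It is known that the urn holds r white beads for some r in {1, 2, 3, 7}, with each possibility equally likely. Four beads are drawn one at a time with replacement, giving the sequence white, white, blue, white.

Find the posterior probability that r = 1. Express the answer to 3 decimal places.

0.007

Compute the likelihood of the observed sequence for each case: P(data | r = 1) = (1/10)(1/10)(9/10)(1/10) = 0.0009; P(data | r = 2) = (2/10)(2/10)(8/10)(2/10) = 0.0064; P(data | r = 3) = (3/10)(3/10)(7/10)(3/10) = 0.0189; P(data | r = 7) = (7/10)(7/10)(3/10)(7/10) = 0.1029.
Weighting by the prior gives 1/4 · 0.0009 = 0.000225, 1/4 · 0.0064 = 0.0016, 1/4 · 0.0189 = 0.004725, 1/4 · 0.1029 = 0.025725; summing to 0.032275.
Therefore the posterior P(r = 1 | data) = (0.000225) / (0.032275) = 0.0069713.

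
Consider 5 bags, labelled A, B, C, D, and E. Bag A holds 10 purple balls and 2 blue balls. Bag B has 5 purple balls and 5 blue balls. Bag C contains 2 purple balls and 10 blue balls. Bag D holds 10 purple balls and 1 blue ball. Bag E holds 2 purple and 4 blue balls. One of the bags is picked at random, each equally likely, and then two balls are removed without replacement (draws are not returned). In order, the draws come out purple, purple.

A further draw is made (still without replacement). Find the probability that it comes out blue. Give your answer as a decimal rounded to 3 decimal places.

Compute the likelihood of the observed sequence for each case: P(data | bag A) = (10/12)(9/11) = 0.68182; P(data | bag B) = (5/10)(4/9) = 0.22222; P(data | bag C) = (2/12)(1/11) = 0.015152; P(data | bag D) = (10/11)(9/10) = 0.81818; P(data | bag E) = (2/6)(1/5) = 0.066667.
Multiplying each by its prior: 1/5 · 0.68182 = 0.13636, 1/5 · 0.22222 = 0.044444, 1/5 · 0.015152 = 0.0030303, 1/5 · 0.81818 = 0.16364, 1/5 · 0.066667 = 0.013333; with total 0.36081.
Dividing through by the total gives posterior P(bag A | data) = 0.37794, P(bag B | data) = 0.12318, P(bag C | data) = 0.0083987, P(bag D | data) = 0.45353, P(bag E | data) = 0.036954.
Averaging over the posterior, P(blue next | data) = (1/5)(0.37794) + (5/8)(0.12318) + (1)(0.0083987) + (1/9)(0.45353) + (1)(0.036954) = 0.24832.

0.248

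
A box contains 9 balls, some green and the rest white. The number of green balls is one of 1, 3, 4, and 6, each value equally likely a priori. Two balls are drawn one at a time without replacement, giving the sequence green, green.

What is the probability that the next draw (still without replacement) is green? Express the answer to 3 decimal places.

0.446

Compute the likelihood of the observed sequence for each case: P(data | r = 1) = (1/9)(0/8) = 0; P(data | r = 3) = (3/9)(2/8) = 1/12; P(data | r = 4) = (4/9)(3/8) = 1/6; P(data | r = 6) = (6/9)(5/8) = 5/12.
The prior-weighted likelihoods are 1/4 · 0 = 0, 1/4 · 1/12 = 1/48, 1/4 · 1/6 = 1/24, 1/4 · 5/12 = 5/48; with total 1/6.
Dividing through by the total gives posterior P(r = 1 | data) = 0, P(r = 3 | data) = 1/8, P(r = 4 | data) = 1/4, P(r = 6 | data) = 5/8.
So P(green next | data) = Σ P(green next | H) P(H | data) = (1/7)(1/8) + (2/7)(1/4) + (4/7)(5/8) = 25/56.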